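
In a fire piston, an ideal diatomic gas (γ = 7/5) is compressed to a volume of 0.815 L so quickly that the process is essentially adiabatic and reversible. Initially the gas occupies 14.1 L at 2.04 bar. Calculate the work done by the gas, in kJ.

W ≈ -15.3 kJ

P₂ = P₁(V₁/V₂)^γ = 2.04×(14.1/0.815)^(7/5) = 110.4 bar.
For a reversible adiabat, W_by_gas = (P₁V₁ − P₂V₂)/(γ−1).
W_by = (204000×0.0141 − 1.104×10^7×0.000815) / (2/5) = -15300 J.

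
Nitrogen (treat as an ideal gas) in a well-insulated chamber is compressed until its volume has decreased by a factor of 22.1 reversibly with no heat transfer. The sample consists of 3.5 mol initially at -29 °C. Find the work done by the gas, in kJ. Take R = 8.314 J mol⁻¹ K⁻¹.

For a reversible adiabat TV^(γ−1) is constant, so T₂ = T₁ (V₁/V₂)^(γ−1).
γ = 7/5 for a diatomic ideal gas, so γ−1 = 2/5.
T₁ = -29 °C = 244.1 K.
T₂ = 244.1 × 22.1^(2/5) = 842.2 K.
Q = 0, so ΔU = W_on_gas = nCᵥΔT with Cᵥ = R/(γ−1) = 20.79 J/(mol·K).
ΔU = 3.5 × 20.79 × (842.2 − 244.1) = 43510 J.
Work done by the gas = −ΔU = -43510 J.

W ≈ -43.5 kJ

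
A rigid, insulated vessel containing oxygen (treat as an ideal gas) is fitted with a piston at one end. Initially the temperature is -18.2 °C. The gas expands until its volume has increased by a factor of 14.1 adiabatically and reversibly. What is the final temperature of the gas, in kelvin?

For a reversible adiabat TV^(γ−1) is constant, so T₂ = T₁ (V₁/V₂)^(γ−1).
For a diatomic ideal gas γ = 7/5, so γ−1 = 2/5.
T₁ = -18.2 °C = 254.9 K.
T₂ = 254.9 × (1/14.1)^(2/5) = 88.46 K.

T₂ ≈ 88.5 K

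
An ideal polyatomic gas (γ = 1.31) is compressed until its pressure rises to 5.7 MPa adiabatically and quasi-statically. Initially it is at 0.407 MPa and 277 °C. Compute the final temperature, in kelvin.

Along an adiabat T P^((1−γ)/γ) is constant, so T₂ = T₁ (P₂/P₁)^((γ−1)/γ).
T₁ = 277 °C = 550.1 K.
T₂ = 550.1 × (5.7/0.407)^(0.237) = 1027 K.

T₂ ≈ 1030 K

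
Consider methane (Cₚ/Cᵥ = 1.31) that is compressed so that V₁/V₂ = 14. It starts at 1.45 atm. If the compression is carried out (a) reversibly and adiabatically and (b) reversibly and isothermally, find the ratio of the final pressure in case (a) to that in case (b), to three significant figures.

Isothermal: P_b = P₁(V₁/V₂) = 1.45×14.
Adiabatic: P_a = P₁(V₁/V₂)^γ = 1.45×14^(1.31).
P_a/P_b = (V₁/V₂)^(γ−1) = 14^(0.31) = 2.266.

P_adiabatic / P_isothermal ≈ 2.27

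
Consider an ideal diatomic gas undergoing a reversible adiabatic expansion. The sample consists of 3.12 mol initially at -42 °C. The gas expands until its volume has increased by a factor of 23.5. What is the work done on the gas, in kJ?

For a reversible adiabat TV^(γ−1) is constant, so T₂ = T₁ (V₁/V₂)^(γ−1).
γ = 7/5 for a diatomic ideal gas, so γ−1 = 2/5.
T₁ = -42 °C = 231.1 K.
T₂ = 231.1 × (1/23.5)^(2/5) = 65.38 K.
Q = 0, so ΔU = W_on_gas = nCᵥΔT with Cᵥ = R/(γ−1) = 20.79 J/(mol·K).
ΔU = 3.12 × 20.79 × (65.38 − 231.1) = -10750 J.

W ≈ -10.7 kJ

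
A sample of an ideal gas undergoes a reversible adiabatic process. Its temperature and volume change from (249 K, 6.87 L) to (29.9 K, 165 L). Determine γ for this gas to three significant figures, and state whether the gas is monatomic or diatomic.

TV^(γ−1) = const ⇒ γ − 1 = ln(T₂/T₁) / ln(V₁/V₂).
γ = 1 + ln(29.9/249) / ln(6.87/165) = 1.667.
γ ≈ 1.67 is close to 5/3, so the gas is monatomic.

γ ≈ 1.67; monatomic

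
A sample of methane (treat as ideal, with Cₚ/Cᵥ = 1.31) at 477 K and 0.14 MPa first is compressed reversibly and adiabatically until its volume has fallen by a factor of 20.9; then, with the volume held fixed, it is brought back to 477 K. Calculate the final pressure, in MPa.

P₃ ≈ 2.93 MPa

Adiabatic step (PV^γ = const): P₂ = 0.14×20.9^(1.31) = 7.508 MPa; T₂ = 477×20.9^(0.31) = 1224 K.
Isochoric: P₃ = P₂(T₃/T₂) = 7.508 × (477/1224) = 2.926 MPa.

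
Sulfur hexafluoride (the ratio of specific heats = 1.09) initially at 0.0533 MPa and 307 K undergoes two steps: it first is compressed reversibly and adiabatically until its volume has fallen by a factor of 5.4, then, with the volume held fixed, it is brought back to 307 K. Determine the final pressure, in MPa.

Adiabatic step (PV^γ = const): P₂ = 0.0533×5.4^(1.09) = 0.335 MPa; T₂ = 307×5.4^(0.09) = 357.3 K.
Isochoric: P₃ = P₂(T₃/T₂) = 0.335 × (307/357.3) = 0.2878 MPa.

P₃ ≈ 0.288 MPa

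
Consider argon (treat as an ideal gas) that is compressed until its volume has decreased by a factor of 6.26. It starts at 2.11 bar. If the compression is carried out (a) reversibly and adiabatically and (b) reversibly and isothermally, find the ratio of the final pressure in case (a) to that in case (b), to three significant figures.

For a monatomic ideal gas γ = 5/3.
Isothermal: P_b = P₁(V₁/V₂) = 2.11×6.26.
Adiabatic: P_a = P₁(V₁/V₂)^γ = 2.11×6.26^(5/3).
P_a/P_b = (V₁/V₂)^(γ−1) = 6.26^(2/3) = 3.397.

P_adiabatic / P_isothermal ≈ 3.40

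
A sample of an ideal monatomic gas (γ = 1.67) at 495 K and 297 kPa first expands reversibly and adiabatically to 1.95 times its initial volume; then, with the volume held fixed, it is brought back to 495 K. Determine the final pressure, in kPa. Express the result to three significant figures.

Adiabatic step (PV^γ = const): P₂ = 297×(1/1.95)^(1.67) = 97.36 kPa; T₂ = 495×(1/1.95)^(0.67) = 316.4 K.
Isochoric: P₃ = P₂(T₃/T₂) = 97.36 × (495/316.4) = 152.3 kPa.

P₃ ≈ 152 kPa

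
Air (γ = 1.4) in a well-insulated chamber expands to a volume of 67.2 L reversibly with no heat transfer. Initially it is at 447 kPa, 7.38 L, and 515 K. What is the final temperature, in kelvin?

T₂ ≈ 213 K

For a reversible adiabat TV^(γ−1) is constant, so T₂ = T₁ (V₁/V₂)^(γ−1).
T₂ = 515 × (7.38/67.2)^(0.4) = 212.9 K.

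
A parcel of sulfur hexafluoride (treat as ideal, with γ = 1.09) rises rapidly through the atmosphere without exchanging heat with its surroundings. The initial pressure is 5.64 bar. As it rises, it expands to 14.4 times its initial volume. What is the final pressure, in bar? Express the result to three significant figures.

Since PV^γ is constant along a reversible adiabat, P₂ = P₁ (V₁/V₂)^γ.
P₂ = 5.64 × (1/14.4)^(1.09) = 0.3081 bar.

P₂ ≈ 0.308 bar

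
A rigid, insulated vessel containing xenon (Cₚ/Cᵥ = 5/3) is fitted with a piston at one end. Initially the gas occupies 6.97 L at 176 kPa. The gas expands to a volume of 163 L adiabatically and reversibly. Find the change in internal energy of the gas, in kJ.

ΔU ≈ -1.62 kJ

P₂ = P₁(V₁/V₂)^γ = 176×(6.97/163)^(5/3) = 0.9203 kPa.
For a reversible adiabat, W_by_gas = (P₁V₁ − P₂V₂)/(γ−1).
W_by = (176000×0.00697 − 920.3×0.163) / (2/3) = 1615 J.
Q = 0 ⇒ ΔU = −W_by = -1615 J.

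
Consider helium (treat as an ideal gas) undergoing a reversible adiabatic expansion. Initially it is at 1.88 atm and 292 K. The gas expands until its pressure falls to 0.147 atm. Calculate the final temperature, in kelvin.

Along an adiabat T P^((1−γ)/γ) is constant, so T₂ = T₁ (P₂/P₁)^((γ−1)/γ).
For a monatomic ideal gas γ = 5/3, so (γ−1)/γ = 2/5.
T₂ = 292 × (0.147/1.88)^(2/5) = 105.4 K.

T₂ ≈ 105 K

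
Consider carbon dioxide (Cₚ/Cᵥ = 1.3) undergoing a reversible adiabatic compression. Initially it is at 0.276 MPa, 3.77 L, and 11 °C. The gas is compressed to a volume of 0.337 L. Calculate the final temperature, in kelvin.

T₂ ≈ 586 K

For a reversible adiabat TV^(γ−1) is constant, so T₂ = T₁ (V₁/V₂)^(γ−1).
T₁ = 11 °C = 284.1 K.
T₂ = 284.1 × (3.77/0.337)^(0.3) = 586.4 K.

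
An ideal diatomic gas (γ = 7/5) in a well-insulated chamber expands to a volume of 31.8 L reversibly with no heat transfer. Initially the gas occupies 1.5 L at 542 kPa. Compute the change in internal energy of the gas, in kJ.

ΔU ≈ -1.43 kJ

P₂ = P₁(V₁/V₂)^γ = 542×(1.5/31.8)^(7/5) = 7.536 kPa.
For a reversible adiabat, W_by_gas = (P₁V₁ − P₂V₂)/(γ−1).
W_by = (542000×0.0015 − 7536×0.0318) / (2/5) = 1433 J.
Q = 0 ⇒ ΔU = −W_by = -1433 J.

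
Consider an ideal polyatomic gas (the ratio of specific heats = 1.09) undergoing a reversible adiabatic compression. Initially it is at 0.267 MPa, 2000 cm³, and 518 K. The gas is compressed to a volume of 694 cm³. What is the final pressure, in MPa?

Adiabatic: P₁V₁^γ = P₂V₂^γ ⇒ P₂ = P₁ (V₁/V₂)^γ.
P₂ = 0.267 × (2000/694)^(1.09) = 0.8464 MPa.

P₂ ≈ 0.846 MPa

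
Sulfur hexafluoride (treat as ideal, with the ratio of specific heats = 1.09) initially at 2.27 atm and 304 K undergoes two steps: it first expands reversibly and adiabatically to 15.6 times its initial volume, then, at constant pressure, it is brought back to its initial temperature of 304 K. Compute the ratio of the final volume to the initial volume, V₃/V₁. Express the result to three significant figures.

V₃/V₁ ≈ 20.0

Adiabatic step: V₂/V₁ = 15.6; T₂ = T₁·(1/15.6)^(0.09) = 237.4 K.
Isobaric step: V₃/V₂ = T₃/T₂ = 304/237.4.
V₃/V₁ = (V₂/V₁)(V₃/V₂) = 15.6 × (304/237.4) = 19.98.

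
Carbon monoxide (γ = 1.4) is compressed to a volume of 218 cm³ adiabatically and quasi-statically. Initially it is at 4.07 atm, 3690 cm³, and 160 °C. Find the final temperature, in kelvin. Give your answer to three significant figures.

T₂ ≈ 1340 K

For a reversible adiabat TV^(γ−1) is constant, so T₂ = T₁ (V₁/V₂)^(γ−1).
T₁ = 160 °C = 433.1 K.
T₂ = 433.1 × (3690/218)^(0.4) = 1343 K.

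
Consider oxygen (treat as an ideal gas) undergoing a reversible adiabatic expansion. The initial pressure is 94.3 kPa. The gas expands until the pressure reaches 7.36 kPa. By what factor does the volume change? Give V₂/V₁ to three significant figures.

From PV^γ = const, V₂/V₁ = (P₁/P₂)^(1/γ).
For a diatomic ideal gas γ = 7/5.
V₂/V₁ = (94.3/7.36)^(5/7) = 6.183.

V₂/V₁ ≈ 6.18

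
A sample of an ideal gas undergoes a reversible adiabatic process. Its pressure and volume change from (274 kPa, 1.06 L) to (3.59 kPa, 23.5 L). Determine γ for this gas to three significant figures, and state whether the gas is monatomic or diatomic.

γ ≈ 1.40; diatomic

PV^γ = const ⇒ γ = ln(P₂/P₁) / ln(V₁/V₂).
γ = ln(3.59/274) / ln(1.06/23.5) = 1.399.
γ ≈ 1.40 is close to 7/5, so the gas is diatomic.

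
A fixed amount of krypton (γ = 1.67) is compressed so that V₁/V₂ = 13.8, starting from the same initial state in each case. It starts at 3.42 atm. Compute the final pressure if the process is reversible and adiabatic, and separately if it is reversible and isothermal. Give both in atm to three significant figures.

Isothermal: P₂ = P₁(V₁/V₂) = 3.42×13.8 = 47.2 atm.
Adiabatic: P₂ = P₁(V₁/V₂)^γ = 3.42×13.8^(1.67) = 273.9 atm.

adiabatic: 274 atm; isothermal: 47.2 atm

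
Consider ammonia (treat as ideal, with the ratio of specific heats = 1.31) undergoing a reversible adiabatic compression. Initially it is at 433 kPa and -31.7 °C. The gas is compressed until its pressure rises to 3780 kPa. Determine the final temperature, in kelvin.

T₂ ≈ 403 K

Along an adiabat T P^((1−γ)/γ) is constant, so T₂ = T₁ (P₂/P₁)^((γ−1)/γ).
T₁ = -31.7 °C = 241.4 K.
T₂ = 241.4 × (3780/433)^(0.237) = 403.2 K.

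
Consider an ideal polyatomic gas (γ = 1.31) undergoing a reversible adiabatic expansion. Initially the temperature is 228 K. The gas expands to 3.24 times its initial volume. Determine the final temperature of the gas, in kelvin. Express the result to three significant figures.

For a reversible adiabat TV^(γ−1) is constant, so T₂ = T₁ (V₁/V₂)^(γ−1).
T₂ = 228 × (1/3.24)^(0.31) = 158.4 K.

T₂ ≈ 158 K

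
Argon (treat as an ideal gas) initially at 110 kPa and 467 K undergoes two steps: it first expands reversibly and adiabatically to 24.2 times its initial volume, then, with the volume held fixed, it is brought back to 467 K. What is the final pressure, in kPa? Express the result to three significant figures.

For a monatomic ideal gas γ = 5/3.
Adiabatic step (PV^γ = const): P₂ = 110×(1/24.2)^(5/3) = 0.5433 kPa; T₂ = 467×(1/24.2)^(2/3) = 55.82 K.
Isochoric: P₃ = P₂(T₃/T₂) = 0.5433 × (467/55.82) = 4.545 kPa.

P₃ ≈ 4.55 kPa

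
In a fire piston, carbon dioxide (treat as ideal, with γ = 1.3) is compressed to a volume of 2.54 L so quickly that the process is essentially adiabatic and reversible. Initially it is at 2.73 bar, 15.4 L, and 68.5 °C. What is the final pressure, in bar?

Since PV^γ is constant along a reversible adiabat, P₂ = P₁ (V₁/V₂)^γ.
P₂ = 2.73 × (15.4/2.54)^(1.3) = 28.42 bar.

P₂ ≈ 28.4 bar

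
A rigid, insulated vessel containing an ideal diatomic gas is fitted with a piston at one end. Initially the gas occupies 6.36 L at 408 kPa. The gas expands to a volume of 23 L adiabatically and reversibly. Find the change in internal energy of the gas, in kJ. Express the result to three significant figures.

γ = 7/5 for a diatomic ideal gas.
P₂ = P₁(V₁/V₂)^γ = 408×(6.36/23)^(7/5) = 67.47 kPa.
For a reversible adiabat, W_by_gas = (P₁V₁ − P₂V₂)/(γ−1).
W_by = (408000×0.00636 − 67470×0.023) / (2/5) = 2608 J.
Q = 0 ⇒ ΔU = −W_by = -2608 J.

ΔU ≈ -2.61 kJ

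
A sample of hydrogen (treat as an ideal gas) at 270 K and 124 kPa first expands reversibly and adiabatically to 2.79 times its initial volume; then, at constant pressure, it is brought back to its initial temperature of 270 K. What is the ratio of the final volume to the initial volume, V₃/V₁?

V₃/V₁ ≈ 4.21

For a diatomic ideal gas γ = 7/5.
Adiabatic step: V₂/V₁ = 2.79; T₂ = T₁·(1/2.79)^(2/5) = 179.1 K.
Isobaric step: V₃/V₂ = T₃/T₂ = 270/179.1.
V₃/V₁ = (V₂/V₁)(V₃/V₂) = 2.79 × (270/179.1) = 4.206.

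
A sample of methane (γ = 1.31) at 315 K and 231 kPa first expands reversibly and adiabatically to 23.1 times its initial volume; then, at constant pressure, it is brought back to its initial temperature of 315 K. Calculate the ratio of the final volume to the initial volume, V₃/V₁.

V₃/V₁ ≈ 61.1

Adiabatic step: V₂/V₁ = 23.1; T₂ = T₁·(1/23.1)^(0.31) = 119 K.
Isobaric step: V₃/V₂ = T₃/T₂ = 315/119.
V₃/V₁ = (V₂/V₁)(V₃/V₂) = 23.1 × (315/119) = 61.14.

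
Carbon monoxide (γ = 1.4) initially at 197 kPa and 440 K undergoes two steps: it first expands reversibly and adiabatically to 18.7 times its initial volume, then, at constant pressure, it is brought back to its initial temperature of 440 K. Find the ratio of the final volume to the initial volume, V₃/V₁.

V₃/V₁ ≈ 60.3

Adiabatic step: V₂/V₁ = 18.7; T₂ = T₁·(1/18.7)^(0.4) = 136.4 K.
Isobaric step: V₃/V₂ = T₃/T₂ = 440/136.4.
V₃/V₁ = (V₂/V₁)(V₃/V₂) = 18.7 × (440/136.4) = 60.34.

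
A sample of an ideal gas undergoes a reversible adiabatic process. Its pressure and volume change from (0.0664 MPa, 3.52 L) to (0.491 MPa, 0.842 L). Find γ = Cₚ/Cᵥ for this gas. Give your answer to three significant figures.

PV^γ = const ⇒ γ = ln(P₂/P₁) / ln(V₁/V₂).
γ = ln(0.491/0.0664) / ln(3.52/0.842) = 1.399.

γ ≈ 1.40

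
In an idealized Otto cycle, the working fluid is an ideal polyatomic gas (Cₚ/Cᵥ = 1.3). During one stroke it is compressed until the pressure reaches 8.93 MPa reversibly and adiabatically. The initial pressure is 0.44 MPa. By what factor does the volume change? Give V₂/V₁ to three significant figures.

V₂/V₁ ≈ 0.0987

From PV^γ = const, V₂/V₁ = (P₁/P₂)^(1/γ).
V₂/V₁ = (0.44/8.93)^(0.769) = 0.0987.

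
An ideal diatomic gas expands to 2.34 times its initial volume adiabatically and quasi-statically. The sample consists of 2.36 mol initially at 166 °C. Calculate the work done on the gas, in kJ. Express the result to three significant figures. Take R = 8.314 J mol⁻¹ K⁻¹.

W ≈ -6.21 kJ

Adiabatic: T₁V₁^(γ−1) = T₂V₂^(γ−1) ⇒ T₂ = T₁ (V₁/V₂)^(γ−1).
γ = 7/5 for a diatomic ideal gas, so γ−1 = 2/5.
T₁ = 166 °C = 439.1 K.
T₂ = 439.1 × (1/2.34)^(2/5) = 312.6 K.
Q = 0, so ΔU = W_on_gas = nCᵥΔT with Cᵥ = R/(γ−1) = 20.79 J/(mol·K).
ΔU = 2.36 × 20.79 × (312.6 − 439.1) = -6210 J.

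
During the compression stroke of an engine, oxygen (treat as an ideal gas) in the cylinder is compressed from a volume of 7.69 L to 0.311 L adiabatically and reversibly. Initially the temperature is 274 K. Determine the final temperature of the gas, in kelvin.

T₂ ≈ 989 K

For a reversible adiabat TV^(γ−1) is constant, so T₂ = T₁ (V₁/V₂)^(γ−1).
For a diatomic ideal gas γ = 7/5, so γ−1 = 2/5.
T₂ = 274 × (7.69/0.311)^(2/5) = 988.6 K.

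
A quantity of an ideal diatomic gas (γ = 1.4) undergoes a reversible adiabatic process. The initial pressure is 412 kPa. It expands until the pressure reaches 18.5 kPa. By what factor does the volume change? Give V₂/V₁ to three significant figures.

V₂/V₁ ≈ 9.18

From PV^γ = const, V₂/V₁ = (P₁/P₂)^(1/γ).
V₂/V₁ = (412/18.5)^(0.714) = 9.176.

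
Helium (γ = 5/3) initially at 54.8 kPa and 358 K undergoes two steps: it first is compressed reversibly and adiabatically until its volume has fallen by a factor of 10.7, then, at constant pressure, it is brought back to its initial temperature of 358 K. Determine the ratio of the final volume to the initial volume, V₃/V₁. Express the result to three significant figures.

Adiabatic step: V₂/V₁ = 0.09346; T₂ = T₁·10.7^(2/3) = 1738 K.
Isobaric step: V₃/V₂ = T₃/T₂ = 358/1738.
V₃/V₁ = (V₂/V₁)(V₃/V₂) = 0.09346 × (358/1738) = 0.01925.

V₃/V₁ ≈ 0.0192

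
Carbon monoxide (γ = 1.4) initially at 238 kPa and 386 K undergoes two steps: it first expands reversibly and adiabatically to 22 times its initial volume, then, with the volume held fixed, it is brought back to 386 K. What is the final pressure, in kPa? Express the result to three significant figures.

P₃ ≈ 10.8 kPa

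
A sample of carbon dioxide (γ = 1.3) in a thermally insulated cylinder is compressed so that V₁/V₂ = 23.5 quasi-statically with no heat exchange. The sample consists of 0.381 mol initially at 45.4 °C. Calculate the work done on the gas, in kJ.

For a reversible adiabat TV^(γ−1) is constant, so T₂ = T₁ (V₁/V₂)^(γ−1).
T₁ = 45.4 °C = 318.5 K.
T₂ = 318.5 × 23.5^(0.3) = 821.3 K.
Q = 0, so ΔU = W_on_gas = nCᵥΔT with Cᵥ = R/(γ−1) = 27.71 J/(mol·K).
ΔU = 0.381 × 27.71 × (821.3 − 318.5) = 5308 J.

W ≈ 5.31 kJ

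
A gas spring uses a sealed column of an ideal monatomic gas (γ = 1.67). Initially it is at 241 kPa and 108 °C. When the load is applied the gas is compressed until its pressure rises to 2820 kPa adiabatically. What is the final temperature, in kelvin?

Adiabatic: T₂/T₁ = (P₂/P₁)^((γ−1)/γ).
T₁ = 108 °C = 381.1 K.
T₂ = 381.1 × (2820/241)^(0.401) = 1023 K.

T₂ ≈ 1020 K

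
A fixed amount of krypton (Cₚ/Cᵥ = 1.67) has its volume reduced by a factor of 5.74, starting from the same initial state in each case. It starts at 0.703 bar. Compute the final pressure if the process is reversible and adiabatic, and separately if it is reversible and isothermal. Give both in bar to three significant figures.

adiabatic: 13.0 bar; isothermal: 4.04 bar

Isothermal: P₂ = P₁(V₁/V₂) = 0.703×5.74 = 4.035 bar.
Adiabatic: P₂ = P₁(V₁/V₂)^γ = 0.703×5.74^(1.67) = 13.01 bar.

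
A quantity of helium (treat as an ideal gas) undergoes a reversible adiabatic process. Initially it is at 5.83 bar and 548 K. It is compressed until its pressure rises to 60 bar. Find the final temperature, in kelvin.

T₂ ≈ 1390 K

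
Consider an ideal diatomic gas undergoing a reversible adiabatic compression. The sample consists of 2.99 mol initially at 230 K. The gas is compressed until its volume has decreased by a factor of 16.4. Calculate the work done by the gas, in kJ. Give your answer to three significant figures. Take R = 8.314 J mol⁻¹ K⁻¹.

For a reversible adiabat TV^(γ−1) is constant, so T₂ = T₁ (V₁/V₂)^(γ−1).
γ = 7/5 for a diatomic ideal gas, so γ−1 = 2/5.
T₂ = 230 × 16.4^(2/5) = 704.2 K.
Q = 0, so ΔU = W_on_gas = nCᵥΔT with Cᵥ = R/(γ−1) = 20.79 J/(mol·K).
ΔU = 2.99 × 20.79 × (704.2 − 230) = 29470 J.
Work done by the gas = −ΔU = -29470 J.

W ≈ -29.5 kJ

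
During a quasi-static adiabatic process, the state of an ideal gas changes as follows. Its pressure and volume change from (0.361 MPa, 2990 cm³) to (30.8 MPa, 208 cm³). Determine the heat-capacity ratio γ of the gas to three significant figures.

PV^γ = const ⇒ γ = ln(P₂/P₁) / ln(V₁/V₂).
γ = ln(30.8/0.361) / ln(2990/208) = 1.668.

γ ≈ 1.67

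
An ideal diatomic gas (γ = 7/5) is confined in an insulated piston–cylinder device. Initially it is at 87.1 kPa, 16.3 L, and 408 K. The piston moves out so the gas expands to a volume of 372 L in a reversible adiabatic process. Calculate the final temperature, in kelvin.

For a reversible adiabat TV^(γ−1) is constant, so T₂ = T₁ (V₁/V₂)^(γ−1).
T₂ = 408 × (16.3/372)^(2/5) = 116.8 K.

T₂ ≈ 117 K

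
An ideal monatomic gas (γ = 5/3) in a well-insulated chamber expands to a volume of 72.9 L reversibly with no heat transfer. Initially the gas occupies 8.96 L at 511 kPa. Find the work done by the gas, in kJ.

W ≈ 5.17 kJ

P₂ = P₁(V₁/V₂)^γ = 511×(8.96/72.9)^(5/3) = 15.53 kPa.
For a reversible adiabat, W_by_gas = (P₁V₁ − P₂V₂)/(γ−1).
W_by = (511000×0.00896 − 15530×0.0729) / (2/3) = 5170 J.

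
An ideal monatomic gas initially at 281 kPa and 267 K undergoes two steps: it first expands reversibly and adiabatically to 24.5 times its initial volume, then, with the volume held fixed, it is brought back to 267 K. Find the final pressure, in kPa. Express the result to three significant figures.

P₃ ≈ 11.5 kPa

For a monatomic ideal gas γ = 5/3.
Adiabatic step (PV^γ = const): P₂ = 281×(1/24.5)^(5/3) = 1.36 kPa; T₂ = 267×(1/24.5)^(2/3) = 31.65 K.
Isochoric: P₃ = P₂(T₃/T₂) = 1.36 × (267/31.65) = 11.47 kPa.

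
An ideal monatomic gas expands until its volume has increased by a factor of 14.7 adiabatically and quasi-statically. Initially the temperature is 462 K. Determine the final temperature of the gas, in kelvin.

For a reversible adiabat TV^(γ−1) is constant, so T₂ = T₁ (V₁/V₂)^(γ−1).
For a monatomic ideal gas γ = 5/3, so γ−1 = 2/3.
T₂ = 462 × (1/14.7)^(2/3) = 76.99 K.

T₂ ≈ 77.0 K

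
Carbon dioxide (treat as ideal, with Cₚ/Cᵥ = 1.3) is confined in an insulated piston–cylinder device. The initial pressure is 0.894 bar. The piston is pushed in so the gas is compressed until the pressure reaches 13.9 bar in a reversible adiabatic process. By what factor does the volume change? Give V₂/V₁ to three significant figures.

V₂/V₁ ≈ 0.121

From PV^γ = const, V₂/V₁ = (P₁/P₂)^(1/γ).
V₂/V₁ = (0.894/13.9)^(0.769) = 0.1212.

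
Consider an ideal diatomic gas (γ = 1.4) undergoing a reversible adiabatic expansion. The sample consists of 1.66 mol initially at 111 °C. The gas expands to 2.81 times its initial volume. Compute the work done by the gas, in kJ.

Adiabatic: T₁V₁^(γ−1) = T₂V₂^(γ−1) ⇒ T₂ = T₁ (V₁/V₂)^(γ−1).
T₁ = 111 °C = 384.1 K.
T₂ = 384.1 × (1/2.81)^(0.4) = 254.1 K.
Q = 0, so ΔU = W_on_gas = nCᵥΔT with Cᵥ = R/(γ−1) = 20.79 J/(mol·K).
ΔU = 1.66 × 20.79 × (254.1 − 384.1) = -4487 J.
Work done by the gas = −ΔU = 4487 J.

W ≈ 4.49 kJ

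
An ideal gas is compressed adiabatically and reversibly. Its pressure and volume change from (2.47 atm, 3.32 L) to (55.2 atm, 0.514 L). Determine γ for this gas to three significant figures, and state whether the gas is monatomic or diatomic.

γ ≈ 1.67; monatomic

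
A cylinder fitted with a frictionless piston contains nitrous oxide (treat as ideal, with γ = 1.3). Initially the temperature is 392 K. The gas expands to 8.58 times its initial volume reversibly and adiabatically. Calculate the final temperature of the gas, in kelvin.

T₂ ≈ 206 K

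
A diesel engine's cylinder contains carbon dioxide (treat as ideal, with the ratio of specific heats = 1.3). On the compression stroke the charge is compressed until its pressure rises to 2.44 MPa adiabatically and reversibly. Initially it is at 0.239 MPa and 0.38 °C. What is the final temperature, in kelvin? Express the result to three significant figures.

Along an adiabat T P^((1−γ)/γ) is constant, so T₂ = T₁ (P₂/P₁)^((γ−1)/γ).
T₁ = 0.38 °C = 273.5 K.
T₂ = 273.5 × (2.44/0.239)^(0.231) = 467.6 K.

T₂ ≈ 468 K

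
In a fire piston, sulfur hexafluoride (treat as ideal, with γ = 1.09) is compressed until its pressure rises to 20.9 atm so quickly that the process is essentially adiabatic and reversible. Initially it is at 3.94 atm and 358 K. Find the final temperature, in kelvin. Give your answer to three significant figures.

T₂ ≈ 411 K

Adiabatic: T₂/T₁ = (P₂/P₁)^((γ−1)/γ).
T₂ = 358 × (20.9/3.94)^(0.0826) = 410.9 K.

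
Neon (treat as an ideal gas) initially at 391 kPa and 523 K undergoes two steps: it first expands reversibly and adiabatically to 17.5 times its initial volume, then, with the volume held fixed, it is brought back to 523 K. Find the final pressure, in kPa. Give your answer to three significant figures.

For a monatomic ideal gas γ = 5/3.
Adiabatic step (PV^γ = const): P₂ = 391×(1/17.5)^(5/3) = 3.315 kPa; T₂ = 523×(1/17.5)^(2/3) = 77.59 K.
Isochoric: P₃ = P₂(T₃/T₂) = 3.315 × (523/77.59) = 22.34 kPa.

P₃ ≈ 22.3 kPa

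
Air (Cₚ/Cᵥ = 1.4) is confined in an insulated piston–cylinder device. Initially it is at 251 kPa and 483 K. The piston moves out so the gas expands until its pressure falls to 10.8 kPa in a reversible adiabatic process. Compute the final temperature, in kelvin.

Adiabatic: T₂/T₁ = (P₂/P₁)^((γ−1)/γ).
T₂ = 483 × (10.8/251)^(0.286) = 196.6 K.

T₂ ≈ 197 K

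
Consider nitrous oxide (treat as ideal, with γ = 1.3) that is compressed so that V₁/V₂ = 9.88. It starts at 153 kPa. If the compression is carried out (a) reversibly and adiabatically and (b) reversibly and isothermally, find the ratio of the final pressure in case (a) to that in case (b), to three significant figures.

P_adiabatic / P_isothermal ≈ 1.99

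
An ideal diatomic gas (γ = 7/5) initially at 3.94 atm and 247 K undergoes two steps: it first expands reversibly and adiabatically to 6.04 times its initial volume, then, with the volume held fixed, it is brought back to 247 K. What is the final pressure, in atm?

Adiabatic step (PV^γ = const): P₂ = 3.94×(1/6.04)^(7/5) = 0.3177 atm; T₂ = 247×(1/6.04)^(2/5) = 120.3 K.
Isochoric: P₃ = P₂(T₃/T₂) = 0.3177 × (247/120.3) = 0.6523 atm.

P₃ ≈ 0.652 atm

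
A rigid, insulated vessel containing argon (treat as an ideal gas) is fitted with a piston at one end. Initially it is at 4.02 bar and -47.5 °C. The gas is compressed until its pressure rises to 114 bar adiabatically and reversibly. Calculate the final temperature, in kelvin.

T₂ ≈ 860 K

Along an adiabat T P^((1−γ)/γ) is constant, so T₂ = T₁ (P₂/P₁)^((γ−1)/γ).
For a monatomic ideal gas γ = 5/3, so (γ−1)/γ = 2/5.
T₁ = -47.5 °C = 225.6 K.
T₂ = 225.6 × (114/4.02)^(2/5) = 860 K.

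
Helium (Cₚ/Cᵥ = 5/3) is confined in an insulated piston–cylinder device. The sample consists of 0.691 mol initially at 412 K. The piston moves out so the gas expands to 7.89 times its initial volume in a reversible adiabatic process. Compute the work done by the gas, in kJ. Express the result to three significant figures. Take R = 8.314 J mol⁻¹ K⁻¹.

W ≈ 2.65 kJ

Adiabatic: T₁V₁^(γ−1) = T₂V₂^(γ−1) ⇒ T₂ = T₁ (V₁/V₂)^(γ−1).
T₂ = 412 × (1/7.89)^(2/3) = 104 K.
Q = 0, so ΔU = W_on_gas = nCᵥΔT with Cᵥ = R/(γ−1) = 12.47 J/(mol·K).
ΔU = 0.691 × 12.47 × (104 − 412) = -2655 J.
Work done by the gas = −ΔU = 2655 J.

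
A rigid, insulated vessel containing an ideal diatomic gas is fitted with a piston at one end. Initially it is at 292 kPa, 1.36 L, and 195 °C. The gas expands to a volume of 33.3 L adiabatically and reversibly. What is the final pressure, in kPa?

P₂ ≈ 3.32 kPa

Adiabatic: P₁V₁^γ = P₂V₂^γ ⇒ P₂ = P₁ (V₁/V₂)^γ.
γ = 7/5 for a diatomic ideal gas.
P₂ = 292 × (1.36/33.3)^(7/5) = 3.318 kPa.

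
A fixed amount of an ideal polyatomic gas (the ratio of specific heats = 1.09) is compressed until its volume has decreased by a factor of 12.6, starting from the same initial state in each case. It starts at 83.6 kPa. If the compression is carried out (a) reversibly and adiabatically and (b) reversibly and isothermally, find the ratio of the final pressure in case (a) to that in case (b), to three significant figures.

P_adiabatic / P_isothermal ≈ 1.26

Isothermal: P_b = P₁(V₁/V₂) = 83.6×12.6.
Adiabatic: P_a = P₁(V₁/V₂)^γ = 83.6×12.6^(1.09).
P_a/P_b = (V₁/V₂)^(γ−1) = 12.6^(0.09) = 1.256.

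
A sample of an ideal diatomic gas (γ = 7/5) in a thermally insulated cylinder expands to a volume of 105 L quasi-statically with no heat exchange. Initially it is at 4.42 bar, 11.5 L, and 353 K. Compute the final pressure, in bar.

Adiabatic: P₁V₁^γ = P₂V₂^γ ⇒ P₂ = P₁ (V₁/V₂)^γ.
P₂ = 4.42 × (11.5/105)^(7/5) = 0.1999 bar.

P₂ ≈ 0.200 bar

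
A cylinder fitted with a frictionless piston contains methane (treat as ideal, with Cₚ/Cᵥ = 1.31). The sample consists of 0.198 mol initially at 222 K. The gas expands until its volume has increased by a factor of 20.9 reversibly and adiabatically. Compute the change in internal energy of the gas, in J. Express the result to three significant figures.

ΔU ≈ -719 J

Adiabatic: T₁V₁^(γ−1) = T₂V₂^(γ−1) ⇒ T₂ = T₁ (V₁/V₂)^(γ−1).
T₂ = 222 × (1/20.9)^(0.31) = 86.52 K.
Q = 0, so ΔU = W_on_gas = nCᵥΔT with Cᵥ = R/(γ−1) = 26.82 J/(mol·K).
ΔU = 0.198 × 26.82 × (86.52 − 222) = -719.4 J.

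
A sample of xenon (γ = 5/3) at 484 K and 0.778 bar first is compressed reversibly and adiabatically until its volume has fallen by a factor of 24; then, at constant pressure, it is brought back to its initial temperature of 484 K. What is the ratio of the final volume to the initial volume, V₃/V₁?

V₃/V₁ ≈ 0.00501

Adiabatic step: V₂/V₁ = 0.04167; T₂ = T₁·24^(2/3) = 4027 K.
Isobaric step: V₃/V₂ = T₃/T₂ = 484/4027.
V₃/V₁ = (V₂/V₁)(V₃/V₂) = 0.04167 × (484/4027) = 0.005008.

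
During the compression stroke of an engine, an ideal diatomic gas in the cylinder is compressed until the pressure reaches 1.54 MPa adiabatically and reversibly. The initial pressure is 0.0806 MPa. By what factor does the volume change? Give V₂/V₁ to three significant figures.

From PV^γ = const, V₂/V₁ = (P₁/P₂)^(1/γ).
For a diatomic ideal gas γ = 7/5.
V₂/V₁ = (0.0806/1.54)^(5/7) = 0.1216.

V₂/V₁ ≈ 0.122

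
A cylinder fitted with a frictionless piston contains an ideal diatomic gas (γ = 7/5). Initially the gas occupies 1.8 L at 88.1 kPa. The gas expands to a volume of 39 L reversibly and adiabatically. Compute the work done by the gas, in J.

P₂ = P₁(V₁/V₂)^γ = 88.1×(1.8/39)^(7/5) = 1.188 kPa.
For a reversible adiabat, W_by_gas = (P₁V₁ − P₂V₂)/(γ−1).
W_by = (88100×0.0018 − 1188×0.039) / (2/5) = 280.6 J.

W ≈ 281 J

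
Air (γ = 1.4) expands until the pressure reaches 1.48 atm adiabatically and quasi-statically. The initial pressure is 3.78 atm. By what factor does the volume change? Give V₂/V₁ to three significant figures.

From PV^γ = const, V₂/V₁ = (P₁/P₂)^(1/γ).
V₂/V₁ = (3.78/1.48)^(0.714) = 1.954.

V₂/V₁ ≈ 1.95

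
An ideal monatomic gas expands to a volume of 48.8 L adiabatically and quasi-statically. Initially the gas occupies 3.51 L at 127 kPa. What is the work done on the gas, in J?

W ≈ -553 J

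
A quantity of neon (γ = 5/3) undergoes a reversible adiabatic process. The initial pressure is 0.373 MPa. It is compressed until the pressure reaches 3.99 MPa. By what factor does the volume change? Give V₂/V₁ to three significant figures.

From PV^γ = const, V₂/V₁ = (P₁/P₂)^(1/γ).
V₂/V₁ = (0.373/3.99)^(3/5) = 0.2412.

V₂/V₁ ≈ 0.241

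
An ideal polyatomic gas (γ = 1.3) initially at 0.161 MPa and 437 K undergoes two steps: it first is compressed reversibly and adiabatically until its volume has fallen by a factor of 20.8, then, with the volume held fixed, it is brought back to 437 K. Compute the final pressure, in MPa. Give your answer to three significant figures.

P₃ ≈ 3.35 MPa

Adiabatic step (PV^γ = const): P₂ = 0.161×20.8^(1.3) = 8.324 MPa; T₂ = 437×20.8^(0.3) = 1086 K.
Isochoric: P₃ = P₂(T₃/T₂) = 8.324 × (437/1086) = 3.349 MPa.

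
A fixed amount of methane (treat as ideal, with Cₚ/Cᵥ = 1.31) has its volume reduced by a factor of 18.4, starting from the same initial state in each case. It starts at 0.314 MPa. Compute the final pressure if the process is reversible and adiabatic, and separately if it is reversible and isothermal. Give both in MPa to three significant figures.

Isothermal: P₂ = P₁(V₁/V₂) = 0.314×18.4 = 5.778 MPa.
Adiabatic: P₂ = P₁(V₁/V₂)^γ = 0.314×18.4^(1.31) = 14.25 MPa.

adiabatic: 14.3 MPa; isothermal: 5.78 MPa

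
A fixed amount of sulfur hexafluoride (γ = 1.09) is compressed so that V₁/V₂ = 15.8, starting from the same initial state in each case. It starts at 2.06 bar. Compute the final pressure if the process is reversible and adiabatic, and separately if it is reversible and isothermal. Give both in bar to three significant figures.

adiabatic: 41.7 bar; isothermal: 32.5 bar

Isothermal: P₂ = P₁(V₁/V₂) = 2.06×15.8 = 32.55 bar.
Adiabatic: P₂ = P₁(V₁/V₂)^γ = 2.06×15.8^(1.09) = 41.73 bar.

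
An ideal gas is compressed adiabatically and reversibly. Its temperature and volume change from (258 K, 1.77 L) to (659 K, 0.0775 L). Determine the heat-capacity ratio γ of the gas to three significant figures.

γ ≈ 1.30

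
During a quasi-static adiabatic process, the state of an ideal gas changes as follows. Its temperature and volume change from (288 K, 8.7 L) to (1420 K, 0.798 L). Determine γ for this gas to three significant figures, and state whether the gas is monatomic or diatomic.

γ ≈ 1.67; monatomic

TV^(γ−1) = const ⇒ γ − 1 = ln(T₂/T₁) / ln(V₁/V₂).
γ = 1 + ln(1420/288) / ln(8.7/0.798) = 1.668.
γ ≈ 1.67 is close to 5/3, so the gas is monatomic.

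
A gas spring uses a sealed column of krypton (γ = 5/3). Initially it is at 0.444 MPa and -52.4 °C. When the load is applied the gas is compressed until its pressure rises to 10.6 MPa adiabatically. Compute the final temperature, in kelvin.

T₂ ≈ 785 K

Along an adiabat T P^((1−γ)/γ) is constant, so T₂ = T₁ (P₂/P₁)^((γ−1)/γ).
T₁ = -52.4 °C = 220.7 K.
T₂ = 220.7 × (10.6/0.444)^(2/5) = 785.4 K.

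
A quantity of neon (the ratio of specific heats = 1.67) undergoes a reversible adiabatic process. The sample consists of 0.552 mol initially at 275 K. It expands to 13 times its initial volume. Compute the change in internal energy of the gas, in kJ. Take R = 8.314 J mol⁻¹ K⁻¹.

ΔU ≈ -1.55 kJ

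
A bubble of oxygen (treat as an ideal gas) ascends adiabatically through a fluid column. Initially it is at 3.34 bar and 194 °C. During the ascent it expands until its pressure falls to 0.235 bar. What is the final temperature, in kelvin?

Along an adiabat T P^((1−γ)/γ) is constant, so T₂ = T₁ (P₂/P₁)^((γ−1)/γ).
For a diatomic ideal gas γ = 7/5, so (γ−1)/γ = 2/7.
T₁ = 194 °C = 467.1 K.
T₂ = 467.1 × (0.235/3.34)^(2/7) = 218.8 K.

T₂ ≈ 219 K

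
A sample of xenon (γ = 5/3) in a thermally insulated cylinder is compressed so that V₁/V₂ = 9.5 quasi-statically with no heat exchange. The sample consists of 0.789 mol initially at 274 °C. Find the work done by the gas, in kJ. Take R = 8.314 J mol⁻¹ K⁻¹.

For a reversible adiabat TV^(γ−1) is constant, so T₂ = T₁ (V₁/V₂)^(γ−1).
T₁ = 274 °C = 547.1 K.
T₂ = 547.1 × 9.5^(2/3) = 2454 K.
Q = 0, so ΔU = W_on_gas = nCᵥΔT with Cᵥ = R/(γ−1) = 12.47 J/(mol·K).
ΔU = 0.789 × 12.47 × (2454 − 547.1) = 18770 J.
Work done by the gas = −ΔU = -18770 J.

W ≈ -18.8 kJ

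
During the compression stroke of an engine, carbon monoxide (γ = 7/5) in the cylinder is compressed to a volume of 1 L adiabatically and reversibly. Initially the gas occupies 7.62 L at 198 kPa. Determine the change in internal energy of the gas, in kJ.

P₂ = P₁(V₁/V₂)^γ = 198×(7.62/1)^(7/5) = 3399 kPa.
For a reversible adiabat, W_by_gas = (P₁V₁ − P₂V₂)/(γ−1).
W_by = (198000×0.00762 − 3.399×10^6×0.001) / (2/5) = -4727 J.
Q = 0 ⇒ ΔU = −W_by = 4727 J.

ΔU ≈ 4.73 kJ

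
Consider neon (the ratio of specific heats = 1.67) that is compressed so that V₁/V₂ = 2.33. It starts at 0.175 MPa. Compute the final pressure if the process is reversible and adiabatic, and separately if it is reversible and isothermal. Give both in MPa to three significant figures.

Isothermal: P₂ = P₁(V₁/V₂) = 0.175×2.33 = 0.4078 MPa.
Adiabatic: P₂ = P₁(V₁/V₂)^γ = 0.175×2.33^(1.67) = 0.7187 MPa.

adiabatic: 0.719 MPa; isothermal: 0.408 MPa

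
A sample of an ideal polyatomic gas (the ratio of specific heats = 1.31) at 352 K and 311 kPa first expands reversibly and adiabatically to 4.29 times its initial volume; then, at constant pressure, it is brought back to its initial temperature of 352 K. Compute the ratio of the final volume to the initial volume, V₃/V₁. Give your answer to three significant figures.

Adiabatic step: V₂/V₁ = 4.29; T₂ = T₁·(1/4.29)^(0.31) = 224.1 K.
Isobaric step: V₃/V₂ = T₃/T₂ = 352/224.1.
V₃/V₁ = (V₂/V₁)(V₃/V₂) = 4.29 × (352/224.1) = 6.738.

V₃/V₁ ≈ 6.74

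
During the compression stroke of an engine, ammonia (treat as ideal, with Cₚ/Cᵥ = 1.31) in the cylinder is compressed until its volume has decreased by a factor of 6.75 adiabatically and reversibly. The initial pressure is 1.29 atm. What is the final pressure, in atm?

Adiabatic: P₁V₁^γ = P₂V₂^γ ⇒ P₂ = P₁ (V₁/V₂)^γ.
P₂ = 1.29 × 6.75^(1.31) = 15.74 atm.

P₂ ≈ 15.7 atm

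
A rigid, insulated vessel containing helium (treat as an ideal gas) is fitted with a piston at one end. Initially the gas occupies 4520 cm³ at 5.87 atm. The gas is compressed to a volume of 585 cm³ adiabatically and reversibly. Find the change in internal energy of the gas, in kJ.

γ = 5/3 for a monatomic ideal gas.
P₂ = P₁(V₁/V₂)^γ = 5.87×(4520/585)^(5/3) = 177.3 atm.
For a reversible adiabat, W_by_gas = (P₁V₁ − P₂V₂)/(γ−1).
W_by = (594800×0.00452 − 1.796×10^7×0.000585) / (2/3) = -11730 J.
Q = 0 ⇒ ΔU = −W_by = 11730 J.

ΔU ≈ 11.7 kJ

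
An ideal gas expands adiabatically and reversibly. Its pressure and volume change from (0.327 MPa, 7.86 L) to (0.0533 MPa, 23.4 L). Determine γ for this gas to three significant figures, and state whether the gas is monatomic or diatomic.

γ ≈ 1.66; monatomic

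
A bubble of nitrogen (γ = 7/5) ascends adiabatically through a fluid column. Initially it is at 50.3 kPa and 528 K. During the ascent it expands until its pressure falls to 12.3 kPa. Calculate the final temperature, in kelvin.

T₂ ≈ 353 K

Adiabatic: T₂/T₁ = (P₂/P₁)^((γ−1)/γ).
T₂ = 528 × (12.3/50.3)^(2/7) = 353.1 K.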